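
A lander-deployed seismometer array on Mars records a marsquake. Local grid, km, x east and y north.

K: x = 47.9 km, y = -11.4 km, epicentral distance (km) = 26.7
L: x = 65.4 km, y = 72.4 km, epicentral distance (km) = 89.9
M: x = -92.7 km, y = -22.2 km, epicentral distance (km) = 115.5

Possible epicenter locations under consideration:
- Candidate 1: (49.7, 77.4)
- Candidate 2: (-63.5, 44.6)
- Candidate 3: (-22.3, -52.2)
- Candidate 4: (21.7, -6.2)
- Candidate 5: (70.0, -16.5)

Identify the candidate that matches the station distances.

Candidate 4

For each candidate, compare |candidate − station| to the reported distance:
Candidate 1: residuals K 62.1, L 73.4, M 58.3 → max 73.4 km
Candidate 2: residuals K 98.0, L 42.0, M 42.6 → max 98.0 km
Candidate 3: residuals K 54.5, L 62.5, M 39.0 → max 62.5 km
Candidate 4: residuals K 0.0, L 0.0, M 0.0 → max 0.0 km
Candidate 5: residuals K 4.0, L 0.9, M 47.3 → max 47.3 km
Only Candidate 4 has all residuals ≈ 0.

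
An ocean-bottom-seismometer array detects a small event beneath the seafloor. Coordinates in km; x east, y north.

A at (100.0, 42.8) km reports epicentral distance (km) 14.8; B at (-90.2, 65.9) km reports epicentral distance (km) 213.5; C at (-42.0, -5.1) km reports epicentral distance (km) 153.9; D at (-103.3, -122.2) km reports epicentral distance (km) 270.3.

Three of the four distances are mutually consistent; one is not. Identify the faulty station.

Solve using three stations at a time. Using A, C, D (subtract circle equations pairwise → linear system) gives (x, y) ≈ (98.6, 57.5).
Distances from that point to each station vs reported:
  A: calculated 14.8 vs reported 14.8 → residual 0.0 km
  B: calculated 189.0 vs reported 213.5 → residual 24.5 km
  C: calculated 153.9 vs reported 153.9 → residual 0.0 km
  D: calculated 270.3 vs reported 270.3 → residual 0.0 km
A, C, D are mutually consistent (residuals ≈ 0); B is off by 24.5 km.

B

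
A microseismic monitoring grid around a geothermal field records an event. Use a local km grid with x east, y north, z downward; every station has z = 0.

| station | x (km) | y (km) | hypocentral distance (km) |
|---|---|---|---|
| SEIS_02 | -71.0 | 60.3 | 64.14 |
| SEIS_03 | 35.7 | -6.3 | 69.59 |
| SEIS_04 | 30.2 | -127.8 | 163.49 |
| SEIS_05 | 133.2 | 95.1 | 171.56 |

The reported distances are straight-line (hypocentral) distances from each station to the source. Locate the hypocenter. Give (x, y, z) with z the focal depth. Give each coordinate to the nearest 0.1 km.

Each station gives a sphere (x−x_i)² + (y−y_i)² + z² = d_i² (stations at z=0).
Subtracting the SEIS_02 sphere from SEIS_03 and SEIS_04: z² cancels, leaving linear equations in x and y:
213.4 x − 133.2 y = -8091.74
202.4 x − 376.2 y = -14047.25
Solving: x ≈ -21.999, y ≈ 25.504 km (keep extra digits for the depth step; rounded: -22.0, 25.5).
Then from the SEIS_02 sphere: z² = 64.14² − (x + 71.0)² − (y − 60.3)² with x = -21.999, y = 25.504, so z ≈ 22.407 ≈ 22.4 km.

(-22.0, 25.5, 22.4)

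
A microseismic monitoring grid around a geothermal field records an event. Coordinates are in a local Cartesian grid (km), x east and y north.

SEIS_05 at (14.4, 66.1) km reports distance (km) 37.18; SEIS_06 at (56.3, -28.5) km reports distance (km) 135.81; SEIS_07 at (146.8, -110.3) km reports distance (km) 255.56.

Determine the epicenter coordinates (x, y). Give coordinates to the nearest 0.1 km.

Circle about each station: (x − 14.4)² + (y − 66.1)² = 37.18²; (x − 56.3)² + (y + 28.5)² = 135.81²; (x − 146.8)² + (y + 110.3)² = 255.56².
Subtracting pairs of circle equations eliminates x²+y² and gives linear equations (the radical axes):
83.8 x − 189.2 y = -17656.63
264.8 x − 352.8 y = -34788.80
Solving the 2×2 system: x ≈ -17.2, y ≈ 85.7 km.
Check against SEIS_05 (with the unrounded x, y): √((x − 14.4)²+(y − 66.1)²) = 37.17 ≈ 37.18 km. ✓

x ≈ -17.2 km, y ≈ 85.7 km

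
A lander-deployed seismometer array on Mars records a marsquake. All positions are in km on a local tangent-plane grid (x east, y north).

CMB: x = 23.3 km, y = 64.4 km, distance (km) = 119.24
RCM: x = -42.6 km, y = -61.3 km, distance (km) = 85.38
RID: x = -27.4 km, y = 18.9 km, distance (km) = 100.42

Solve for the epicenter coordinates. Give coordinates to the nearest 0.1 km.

Circle about each station: (x − 23.3)² + (y − 64.4)² = 119.24²; (x + 42.6)² + (y + 61.3)² = 85.38²; (x + 27.4)² + (y − 18.9)² = 100.42².
Subtracting the CMB equation from the RCM and RID equations removes the quadratic terms:
-131.8 x − 251.4 y = 7810.63
-101.4 x − 91.0 y = 551.72
Solving the 2×2 system: x ≈ 42.4, y ≈ -53.3 km.
Check against CMB (with the unrounded x, y): √((x − 23.3)²+(y − 64.4)²) = 119.22 ≈ 119.24 km. ✓

(42.4, -53.3)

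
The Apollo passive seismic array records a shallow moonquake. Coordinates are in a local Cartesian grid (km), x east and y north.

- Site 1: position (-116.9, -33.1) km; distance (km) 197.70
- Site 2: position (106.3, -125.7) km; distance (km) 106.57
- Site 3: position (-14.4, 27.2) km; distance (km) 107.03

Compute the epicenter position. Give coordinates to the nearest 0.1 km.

Circle about each station: (x + 116.9)² + (y + 33.1)² = 197.70²; (x − 106.3)² + (y + 125.7)² = 106.57²; (x + 14.4)² + (y − 27.2)² = 107.03².
Subtracting the Site 1 equation from the Site 2 and Site 3 equations removes the quadratic terms:
446.4 x − 185.2 y = 40067.09
205.0 x + 120.6 y = 13815.85
Solving the 2×2 system: x ≈ 80.5, y ≈ -22.3 km.
Check against Site 1 (with the unrounded x, y): √((x + 116.9)²+(y + 33.1)²) = 197.70 ≈ 197.70 km. ✓

(80.5, -22.3)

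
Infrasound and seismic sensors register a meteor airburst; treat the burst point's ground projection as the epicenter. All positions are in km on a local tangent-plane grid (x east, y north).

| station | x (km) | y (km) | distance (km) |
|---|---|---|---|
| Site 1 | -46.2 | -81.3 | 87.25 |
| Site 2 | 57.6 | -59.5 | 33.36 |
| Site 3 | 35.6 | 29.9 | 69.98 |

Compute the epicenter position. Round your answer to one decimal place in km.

30.6 km east, -39.9 km north

Circle about each station: (x + 46.2)² + (y + 81.3)² = 87.25²; (x − 57.6)² + (y + 59.5)² = 33.36²; (x − 35.6)² + (y − 29.9)² = 69.98².
Subtracting pairs of circle equations eliminates x²+y² and gives linear equations (the radical axes):
207.6 x + 43.6 y = 4613.55
163.6 x + 222.4 y = -3867.40
Solving the 2×2 system: x ≈ 30.6, y ≈ -39.9 km.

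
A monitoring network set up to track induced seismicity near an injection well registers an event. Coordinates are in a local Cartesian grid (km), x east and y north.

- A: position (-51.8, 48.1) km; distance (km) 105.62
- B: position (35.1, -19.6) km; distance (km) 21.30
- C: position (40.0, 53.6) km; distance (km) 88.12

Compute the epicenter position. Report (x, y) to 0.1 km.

17.5 km east, -31.6 km north

Circle about each station: (x + 51.8)² + (y − 48.1)² = 105.62²; (x − 35.1)² + (y + 19.6)² = 21.30²; (x − 40.0)² + (y − 53.6)² = 88.12².
Subtracting pairs of circle equations eliminates x²+y² and gives linear equations (the radical axes):
173.8 x − 135.4 y = 7321.21
183.6 x + 11.0 y = 2866.56
Solving the 2×2 system: x ≈ 17.5, y ≈ -31.6 km.
Check against A (with the unrounded x, y): √((x + 51.8)²+(y − 48.1)²) = 105.62 ≈ 105.62 km. ✓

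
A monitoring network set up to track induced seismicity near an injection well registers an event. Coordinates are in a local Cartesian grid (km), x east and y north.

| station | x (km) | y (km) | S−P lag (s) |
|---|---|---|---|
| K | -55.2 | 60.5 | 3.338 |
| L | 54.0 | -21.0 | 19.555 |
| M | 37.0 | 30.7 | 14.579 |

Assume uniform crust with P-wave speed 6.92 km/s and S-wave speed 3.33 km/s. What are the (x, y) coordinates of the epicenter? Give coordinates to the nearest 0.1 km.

Distance from S−P lag: d = Δt · v_P v_S / (v_P − v_S) = Δt · (6.92·3.33)/(6.92−3.33) ≈ 6.4188·Δt.
So d_K = 21.43, d_L = 125.52, d_M = 93.58 km.
Circle about each station: (x + 55.2)² + (y − 60.5)² = 21.43²; (x − 54.0)² + (y + 21.0)² = 125.52²; (x − 37.0)² + (y − 30.7)² = 93.58².
Subtracting pairs of circle equations eliminates x²+y² and gives linear equations (the radical axes):
218.4 x − 163.0 y = -18646.32
184.4 x − 59.6 y = -12693.77
Solving the 2×2 system: x ≈ -56.2, y ≈ 39.1 km.

x ≈ -56.2 km, y ≈ 39.1 km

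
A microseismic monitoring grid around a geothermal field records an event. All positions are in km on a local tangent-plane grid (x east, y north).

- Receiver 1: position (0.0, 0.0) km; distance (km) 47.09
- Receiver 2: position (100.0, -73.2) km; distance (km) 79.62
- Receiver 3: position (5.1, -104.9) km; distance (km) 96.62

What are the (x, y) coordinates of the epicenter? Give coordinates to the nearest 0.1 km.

x ≈ 44.1 km, y ≈ -16.5 km

Circle about each station: x² + y² = 47.09²; (x − 100.0)² + (y + 73.2)² = 79.62²; (x − 5.1)² + (y + 104.9)² = 96.62².
Subtracting the Receiver 1 equation from the Receiver 2 and Receiver 3 equations removes the quadratic terms:
200.0 x − 146.4 y = 11236.36
10.2 x − 209.8 y = 3912.06
Solving the 2×2 system: x ≈ 44.1, y ≈ -16.5 km.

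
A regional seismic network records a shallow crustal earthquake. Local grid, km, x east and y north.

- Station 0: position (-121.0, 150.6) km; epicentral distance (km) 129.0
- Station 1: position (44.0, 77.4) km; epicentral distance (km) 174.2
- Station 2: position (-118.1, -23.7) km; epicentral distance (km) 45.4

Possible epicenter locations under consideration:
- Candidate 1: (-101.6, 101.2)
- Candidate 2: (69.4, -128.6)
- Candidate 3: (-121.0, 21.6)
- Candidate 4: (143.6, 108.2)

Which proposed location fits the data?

Candidate 3

For each candidate, compare |candidate − station| to the reported distance:
Candidate 1: residuals Station 0 75.9, Station 1 26.7, Station 2 80.6 → max 80.6 km
Candidate 2: residuals Station 0 208.9, Station 1 33.4, Station 2 169.4 → max 208.9 km
Candidate 3: residuals Station 0 0.0, Station 1 0.0, Station 2 0.0 → max 0.0 km
Candidate 4: residuals Station 0 139.0, Station 1 69.9, Station 2 247.7 → max 247.7 km
Only Candidate 3 has all residuals ≈ 0.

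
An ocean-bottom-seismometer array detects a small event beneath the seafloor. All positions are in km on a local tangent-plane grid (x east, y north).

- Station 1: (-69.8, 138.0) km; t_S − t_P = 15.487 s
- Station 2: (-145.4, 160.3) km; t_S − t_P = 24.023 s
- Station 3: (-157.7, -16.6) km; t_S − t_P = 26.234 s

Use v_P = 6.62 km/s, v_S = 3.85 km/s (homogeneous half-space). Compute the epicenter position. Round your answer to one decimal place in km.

x ≈ 61.9 km, y ≈ 83.6 km

Distance from S−P lag: d = Δt · v_P v_S / (v_P − v_S) = Δt · (6.62·3.85)/(6.62−3.85) ≈ 9.2011·Δt.
So d_Station 1 = 142.50, d_Station 2 = 221.04, d_Station 3 = 241.38 km.
Circle about each station: (x + 69.8)² + (y − 138.0)² = 142.50²; (x + 145.4)² + (y − 160.3)² = 221.04²; (x + 157.7)² + (y + 16.6)² = 241.38².
Subtracting pairs of circle equations eliminates x²+y² and gives linear equations (the radical axes):
-151.2 x + 44.6 y = -5631.22
-175.8 x − 309.2 y = -36729.24
Solving the 2×2 system: x ≈ 61.9, y ≈ 83.6 km.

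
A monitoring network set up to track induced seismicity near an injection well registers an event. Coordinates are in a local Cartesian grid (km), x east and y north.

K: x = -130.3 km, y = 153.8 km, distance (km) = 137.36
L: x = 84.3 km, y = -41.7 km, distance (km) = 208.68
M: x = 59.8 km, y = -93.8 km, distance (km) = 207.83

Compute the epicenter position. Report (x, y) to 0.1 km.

Circle about each station: (x + 130.3)² + (y − 153.8)² = 137.36²; (x − 84.3)² + (y + 41.7)² = 208.68²; (x − 59.8)² + (y + 93.8)² = 207.83².
Subtracting the K equation from the L and M equations removes the quadratic terms:
429.2 x − 391.0 y = -56466.72
380.2 x − 495.2 y = -52583.59
Solving the 2×2 system: x ≈ -115.9, y ≈ 17.2 km.

(-115.9, 17.2)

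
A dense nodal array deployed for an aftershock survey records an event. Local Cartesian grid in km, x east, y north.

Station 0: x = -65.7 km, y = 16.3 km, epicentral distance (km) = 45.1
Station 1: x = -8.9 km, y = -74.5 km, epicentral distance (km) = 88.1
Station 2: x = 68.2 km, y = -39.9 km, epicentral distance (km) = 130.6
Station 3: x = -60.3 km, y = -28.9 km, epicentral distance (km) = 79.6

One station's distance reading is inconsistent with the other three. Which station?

Solve using three stations at a time. Using Station 0, Station 2, Station 3 (subtract circle equations pairwise → linear system) gives (x, y) ≈ (-31.0, 45.1).
Distances from that point to each station vs reported:
  Station 0: calculated 45.1 vs reported 45.1 → residual 0.0 km
  Station 1: calculated 121.6 vs reported 88.1 → residual 33.5 km
  Station 2: calculated 130.6 vs reported 130.6 → residual 0.0 km
  Station 3: calculated 79.6 vs reported 79.6 → residual 0.0 km
Station 0, Station 2, Station 3 are mutually consistent (residuals ≈ 0); Station 1 is off by 33.5 km.

Station 1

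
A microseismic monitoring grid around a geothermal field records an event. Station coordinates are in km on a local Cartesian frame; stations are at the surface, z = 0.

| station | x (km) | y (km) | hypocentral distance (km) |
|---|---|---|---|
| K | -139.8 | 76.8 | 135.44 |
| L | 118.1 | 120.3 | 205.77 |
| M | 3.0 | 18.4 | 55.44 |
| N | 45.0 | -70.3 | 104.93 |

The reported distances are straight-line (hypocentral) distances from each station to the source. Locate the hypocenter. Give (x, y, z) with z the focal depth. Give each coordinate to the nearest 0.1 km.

Each station gives a sphere (x−x_i)² + (y−y_i)² + z² = d_i² (stations at z=0).
Subtracting the K sphere from L and M: z² cancels, leaving linear equations in x and y:
515.8 x + 87.0 y = -21019.88
285.6 x − 116.8 y = -9824.32
Solving: x ≈ -38.897, y ≈ -10.999 km (keep extra digits for the depth step; rounded: -38.9, -11.0).
Then from the K sphere: z² = 135.44² − (x + 139.8)² − (y − 76.8)² with x = -38.897, y = -10.999, so z ≈ 21.305 ≈ 21.3 km.

(-38.9, -11.0, 21.3)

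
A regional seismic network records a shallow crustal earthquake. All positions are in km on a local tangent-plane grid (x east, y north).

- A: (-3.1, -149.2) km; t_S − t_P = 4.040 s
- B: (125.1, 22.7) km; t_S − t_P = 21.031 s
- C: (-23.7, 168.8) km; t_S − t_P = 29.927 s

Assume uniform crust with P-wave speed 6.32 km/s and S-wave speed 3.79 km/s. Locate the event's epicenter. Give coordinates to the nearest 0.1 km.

Distance from S−P lag: d = Δt · v_P v_S / (v_P − v_S) = Δt · (6.32·3.79)/(6.32−3.79) ≈ 9.4675·Δt.
So d_A = 38.25, d_B = 199.11, d_C = 283.33 km.
Circle about each station: (x + 3.1)² + (y + 149.2)² = 38.25²; (x − 125.1)² + (y − 22.7)² = 199.11²; (x + 23.7)² + (y − 168.8)² = 283.33².
Subtracting pairs of circle equations eliminates x²+y² and gives linear equations (the radical axes):
256.4 x + 343.8 y = -44286.68
-41.2 x + 636.0 y = -72027.95
Solving the 2×2 system: x ≈ -19.2, y ≈ -114.5 km.

(-19.2, -114.5)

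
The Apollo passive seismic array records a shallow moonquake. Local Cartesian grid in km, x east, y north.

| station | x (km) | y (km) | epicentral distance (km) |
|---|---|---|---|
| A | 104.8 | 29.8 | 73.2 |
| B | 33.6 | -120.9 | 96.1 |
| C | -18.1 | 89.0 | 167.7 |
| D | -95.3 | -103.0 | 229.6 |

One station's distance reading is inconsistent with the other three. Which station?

D

Solve using three stations at a time. Using A, B, C (subtract circle equations pairwise → linear system) gives (x, y) ≈ (87.5, -41.3).
Distances from that point to each station vs reported:
  A: calculated 73.2 vs reported 73.2 → residual 0.0 km
  B: calculated 96.1 vs reported 96.1 → residual 0.0 km
  C: calculated 167.7 vs reported 167.7 → residual 0.0 km
  D: calculated 192.9 vs reported 229.6 → residual 36.7 km
A, B, C are mutually consistent (residuals ≈ 0); D is off by 36.7 km.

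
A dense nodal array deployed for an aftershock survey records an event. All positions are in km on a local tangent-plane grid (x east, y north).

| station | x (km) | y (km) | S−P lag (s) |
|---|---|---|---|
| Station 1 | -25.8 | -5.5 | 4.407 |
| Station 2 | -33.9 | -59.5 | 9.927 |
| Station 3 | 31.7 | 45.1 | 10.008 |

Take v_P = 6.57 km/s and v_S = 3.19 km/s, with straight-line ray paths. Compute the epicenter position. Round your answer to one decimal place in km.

x ≈ 1.3 km, y ≈ -9.0 km

Distance from S−P lag: d = Δt · v_P v_S / (v_P − v_S) = Δt · (6.57·3.19)/(6.57−3.19) ≈ 6.2007·Δt.
So d_Station 1 = 27.33, d_Station 2 = 61.55, d_Station 3 = 62.06 km.
Circle about each station: (x + 25.8)² + (y + 5.5)² = 27.33²; (x + 33.9)² + (y + 59.5)² = 61.55²; (x − 31.7)² + (y − 45.1)² = 62.06².
Subtracting pairs of circle equations eliminates x²+y² and gives linear equations (the radical axes):
-16.2 x − 108.0 y = 952.10
115.0 x + 101.2 y = -761.50
Solving the 2×2 system: x ≈ 1.3, y ≈ -9.0 km.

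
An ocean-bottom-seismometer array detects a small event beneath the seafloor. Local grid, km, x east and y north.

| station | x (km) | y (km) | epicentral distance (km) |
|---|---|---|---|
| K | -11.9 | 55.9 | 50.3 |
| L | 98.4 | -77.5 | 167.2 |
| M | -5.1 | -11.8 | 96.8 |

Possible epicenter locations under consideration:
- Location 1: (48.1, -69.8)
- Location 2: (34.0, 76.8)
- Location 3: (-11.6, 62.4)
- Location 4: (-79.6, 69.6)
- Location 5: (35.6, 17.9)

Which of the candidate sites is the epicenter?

Location 2

For each candidate, compare |candidate − station| to the reported distance:
Location 1: residuals K 89.0, L 116.3, M 18.1 → max 116.3 km
Location 2: residuals K 0.1, L 0.0, M 0.0 → max 0.1 km
Location 3: residuals K 43.8, L 10.8, M 22.3 → max 43.8 km
Location 4: residuals K 18.8, L 63.7, M 13.5 → max 63.7 km
Location 5: residuals K 10.5, L 53.0, M 46.4 → max 53.0 km
Only Location 2 has all residuals ≈ 0.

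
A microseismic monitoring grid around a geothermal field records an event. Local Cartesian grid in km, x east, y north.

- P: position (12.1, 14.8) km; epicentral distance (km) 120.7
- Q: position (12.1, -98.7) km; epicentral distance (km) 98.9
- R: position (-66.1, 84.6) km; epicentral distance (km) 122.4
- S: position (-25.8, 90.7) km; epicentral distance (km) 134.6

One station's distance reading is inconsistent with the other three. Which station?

P

Solve using three stations at a time. Using Q, R, S (subtract circle equations pairwise → linear system) gives (x, y) ≈ (-65.9, -37.8).
Distances from that point to each station vs reported:
  P: calculated 94.1 vs reported 120.7 → residual 26.6 km
  Q: calculated 98.9 vs reported 98.9 → residual 0.0 km
  R: calculated 122.4 vs reported 122.4 → residual 0.0 km
  S: calculated 134.6 vs reported 134.6 → residual 0.0 km
Q, R, S are mutually consistent (residuals ≈ 0); P is off by 26.6 km.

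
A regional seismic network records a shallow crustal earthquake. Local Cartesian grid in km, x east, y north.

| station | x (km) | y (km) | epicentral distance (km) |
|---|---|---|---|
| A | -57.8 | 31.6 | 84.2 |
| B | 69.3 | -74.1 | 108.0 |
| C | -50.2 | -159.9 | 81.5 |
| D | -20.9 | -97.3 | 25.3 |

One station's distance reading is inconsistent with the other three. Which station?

A

Solve using three stations at a time. Using B, C, D (subtract circle equations pairwise → linear system) gives (x, y) ≈ (-38.6, -79.2).
Distances from that point to each station vs reported:
  A: calculated 112.5 vs reported 84.2 → residual 28.3 km
  B: calculated 108.0 vs reported 108.0 → residual 0.0 km
  C: calculated 81.5 vs reported 81.5 → residual 0.0 km
  D: calculated 25.3 vs reported 25.3 → residual 0.0 km
B, C, D are mutually consistent (residuals ≈ 0); A is off by 28.3 km.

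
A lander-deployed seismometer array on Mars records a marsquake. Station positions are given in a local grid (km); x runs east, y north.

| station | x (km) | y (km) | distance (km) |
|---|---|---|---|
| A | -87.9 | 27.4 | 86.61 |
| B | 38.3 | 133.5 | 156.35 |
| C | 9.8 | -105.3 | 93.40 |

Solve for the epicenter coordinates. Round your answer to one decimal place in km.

Circle about each station: (x + 87.9)² + (y − 27.4)² = 86.61²; (x − 38.3)² + (y − 133.5)² = 156.35²; (x − 9.8)² + (y + 105.3)² = 93.40².
Subtracting the A equation from the B and C equations removes the quadratic terms:
252.4 x + 212.2 y = -6132.06
195.4 x − 265.4 y = 1484.69
Solving the 2×2 system: x ≈ -12.1, y ≈ -14.5 km.

x ≈ -12.1 km, y ≈ -14.5 km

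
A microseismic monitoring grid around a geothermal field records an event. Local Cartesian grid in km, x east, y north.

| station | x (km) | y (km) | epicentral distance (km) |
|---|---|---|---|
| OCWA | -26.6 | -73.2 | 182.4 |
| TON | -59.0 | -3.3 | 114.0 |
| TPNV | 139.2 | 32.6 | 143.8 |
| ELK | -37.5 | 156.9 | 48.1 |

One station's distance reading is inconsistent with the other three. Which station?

TPNV

Solve using three stations at a time. Using OCWA, TON, ELK (subtract circle equations pairwise → linear system) gives (x, y) ≈ (-38.4, 108.8).
Distances from that point to each station vs reported:
  OCWA: calculated 182.4 vs reported 182.4 → residual 0.0 km
  TON: calculated 114.0 vs reported 114.0 → residual 0.0 km
  TPNV: calculated 193.2 vs reported 143.8 → residual 49.4 km
  ELK: calculated 48.1 vs reported 48.1 → residual 0.0 km
OCWA, TON, ELK are mutually consistent (residuals ≈ 0); TPNV is off by 49.4 km.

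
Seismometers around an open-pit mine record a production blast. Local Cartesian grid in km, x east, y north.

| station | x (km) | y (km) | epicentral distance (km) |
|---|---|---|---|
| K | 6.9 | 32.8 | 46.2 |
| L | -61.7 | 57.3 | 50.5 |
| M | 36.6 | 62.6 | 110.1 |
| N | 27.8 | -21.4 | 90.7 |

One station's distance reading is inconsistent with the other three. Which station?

Solve using three stations at a time. Using L, M, N (subtract circle equations pairwise → linear system) gives (x, y) ≈ (-58.4, 6.9).
Distances from that point to each station vs reported:
  K: calculated 70.2 vs reported 46.2 → residual 24.0 km
  L: calculated 50.5 vs reported 50.5 → residual 0.0 km
  M: calculated 110.1 vs reported 110.1 → residual 0.0 km
  N: calculated 90.7 vs reported 90.7 → residual 0.0 km
L, M, N are mutually consistent (residuals ≈ 0); K is off by 24.0 km.

K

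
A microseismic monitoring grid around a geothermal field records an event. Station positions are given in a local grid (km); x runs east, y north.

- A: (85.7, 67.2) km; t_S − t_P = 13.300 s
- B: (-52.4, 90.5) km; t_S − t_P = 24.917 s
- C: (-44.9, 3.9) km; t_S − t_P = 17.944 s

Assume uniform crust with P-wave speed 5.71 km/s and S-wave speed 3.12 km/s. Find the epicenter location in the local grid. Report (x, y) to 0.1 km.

75.4 km east, -23.7 km north

Distance from S−P lag: d = Δt · v_P v_S / (v_P − v_S) = Δt · (5.71·3.12)/(5.71−3.12) ≈ 6.8785·Δt.
So d_A = 91.48, d_B = 171.39, d_C = 123.43 km.
Circle about each station: (x − 85.7)² + (y − 67.2)² = 91.48²; (x + 52.4)² + (y − 90.5)² = 171.39²; (x + 44.9)² + (y − 3.9)² = 123.43².
Subtracting the A equation from the B and C equations removes the quadratic terms:
-276.2 x + 46.6 y = -21930.26
-261.2 x − 126.6 y = -16695.48
Solving the 2×2 system: x ≈ 75.4, y ≈ -23.7 km.
Check against A (with the unrounded x, y): √((x − 85.7)²+(y − 67.2)²) = 91.48 ≈ 91.48 km. ✓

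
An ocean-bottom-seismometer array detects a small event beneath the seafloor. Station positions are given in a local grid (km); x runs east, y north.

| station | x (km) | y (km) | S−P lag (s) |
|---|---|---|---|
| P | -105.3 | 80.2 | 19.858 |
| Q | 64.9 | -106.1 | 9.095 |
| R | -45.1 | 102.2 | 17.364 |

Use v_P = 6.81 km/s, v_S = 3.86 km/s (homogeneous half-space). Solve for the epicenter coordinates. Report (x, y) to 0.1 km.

(31.2, -32.4)

Distance from S−P lag: d = Δt · v_P v_S / (v_P − v_S) = Δt · (6.81·3.86)/(6.81−3.86) ≈ 8.9107·Δt.
So d_P = 176.95, d_Q = 81.04, d_R = 154.73 km.
Circle about each station: (x + 105.3)² + (y − 80.2)² = 176.95²; (x − 64.9)² + (y + 106.1)² = 81.04²; (x + 45.1)² + (y − 102.2)² = 154.73².
Subtracting the P equation from the Q and R equations removes the quadratic terms:
340.4 x − 372.6 y = 22692.91
120.4 x + 44.0 y = 2328.65
Solving the 2×2 system: x ≈ 31.2, y ≈ -32.4 km.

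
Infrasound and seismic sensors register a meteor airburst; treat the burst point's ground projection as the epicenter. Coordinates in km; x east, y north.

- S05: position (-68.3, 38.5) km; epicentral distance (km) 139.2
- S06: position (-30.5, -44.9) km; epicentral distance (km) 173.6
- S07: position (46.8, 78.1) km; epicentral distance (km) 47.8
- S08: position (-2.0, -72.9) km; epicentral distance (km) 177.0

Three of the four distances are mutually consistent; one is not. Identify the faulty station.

Solve using three stations at a time. Using S06, S07, S08 (subtract circle equations pairwise → linear system) gives (x, y) ≈ (94.8, 75.4).
Distances from that point to each station vs reported:
  S05: calculated 167.2 vs reported 139.2 → residual 28.0 km
  S06: calculated 173.7 vs reported 173.6 → residual 0.1 km
  S07: calculated 48.0 vs reported 47.8 → residual 0.2 km
  S08: calculated 177.1 vs reported 177.0 → residual 0.1 km
S06, S07, S08 are mutually consistent (residuals ≈ 0); S05 is off by 28.0 km.

S05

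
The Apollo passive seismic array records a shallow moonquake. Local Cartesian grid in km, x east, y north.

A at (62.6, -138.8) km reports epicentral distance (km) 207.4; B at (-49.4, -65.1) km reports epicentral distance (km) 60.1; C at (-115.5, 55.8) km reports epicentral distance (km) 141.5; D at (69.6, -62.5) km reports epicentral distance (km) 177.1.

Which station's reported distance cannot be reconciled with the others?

Solve using three stations at a time. Using B, C, D (subtract circle equations pairwise → linear system) gives (x, y) ≈ (-106.0, -85.4).
Distances from that point to each station vs reported:
  A: calculated 176.9 vs reported 207.4 → residual 30.5 km
  B: calculated 60.2 vs reported 60.1 → residual 0.1 km
  C: calculated 141.5 vs reported 141.5 → residual 0.0 km
  D: calculated 177.1 vs reported 177.1 → residual 0.0 km
B, C, D are mutually consistent (residuals ≈ 0); A is off by 30.5 km.

A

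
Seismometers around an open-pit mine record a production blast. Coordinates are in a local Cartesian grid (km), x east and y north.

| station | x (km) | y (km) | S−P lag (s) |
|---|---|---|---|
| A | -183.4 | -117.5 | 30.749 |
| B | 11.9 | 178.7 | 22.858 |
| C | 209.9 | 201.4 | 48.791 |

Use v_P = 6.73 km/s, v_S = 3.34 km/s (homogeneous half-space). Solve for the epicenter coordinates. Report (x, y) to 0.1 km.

-80.3 km east, 58.4 km north

Distance from S−P lag: d = Δt · v_P v_S / (v_P − v_S) = Δt · (6.73·3.34)/(6.73−3.34) ≈ 6.6307·Δt.
So d_A = 203.89, d_B = 151.57, d_C = 323.52 km.
Circle about each station: (x + 183.4)² + (y + 117.5)² = 203.89²; (x − 11.9)² + (y − 178.7)² = 151.57²; (x − 209.9)² + (y − 201.4)² = 323.52².
Subtracting the A equation from the B and C equations removes the quadratic terms:
390.6 x + 592.4 y = 3231.16
786.6 x + 637.8 y = -25915.90
Solving the 2×2 system: x ≈ -80.3, y ≈ 58.4 km.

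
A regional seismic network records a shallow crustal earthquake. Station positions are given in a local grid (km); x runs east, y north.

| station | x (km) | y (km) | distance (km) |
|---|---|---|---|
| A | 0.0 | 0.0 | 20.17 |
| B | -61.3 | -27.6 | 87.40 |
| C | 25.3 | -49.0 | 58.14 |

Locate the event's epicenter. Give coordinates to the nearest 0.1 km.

x ≈ 18.2 km, y ≈ 8.7 km

Circle about each station: x² + y² = 20.17²; (x + 61.3)² + (y + 27.6)² = 87.40²; (x − 25.3)² + (y + 49.0)² = 58.14².
Subtracting the A equation from the B and C equations removes the quadratic terms:
-122.6 x − 55.2 y = -2712.48
50.6 x − 98.0 y = 67.66
Solving the 2×2 system: x ≈ 18.2, y ≈ 8.7 km.
Check against A (with the unrounded x, y): √(x²+y²) = 20.18 ≈ 20.17 km. ✓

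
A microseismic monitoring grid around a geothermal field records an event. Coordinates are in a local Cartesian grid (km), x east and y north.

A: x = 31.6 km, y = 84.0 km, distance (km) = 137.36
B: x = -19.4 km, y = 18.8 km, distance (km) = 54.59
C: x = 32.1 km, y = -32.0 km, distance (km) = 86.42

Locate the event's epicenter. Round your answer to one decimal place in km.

(-53.9, -23.5)

Circle about each station: (x − 31.6)² + (y − 84.0)² = 137.36²; (x + 19.4)² + (y − 18.8)² = 54.59²; (x − 32.1)² + (y + 32.0)² = 86.42².
Subtracting the A equation from the B and C equations removes the quadratic terms:
-102.0 x − 130.4 y = 8562.94
1.0 x − 232.0 y = 5399.20
Solving the 2×2 system: x ≈ -53.9, y ≈ -23.5 km.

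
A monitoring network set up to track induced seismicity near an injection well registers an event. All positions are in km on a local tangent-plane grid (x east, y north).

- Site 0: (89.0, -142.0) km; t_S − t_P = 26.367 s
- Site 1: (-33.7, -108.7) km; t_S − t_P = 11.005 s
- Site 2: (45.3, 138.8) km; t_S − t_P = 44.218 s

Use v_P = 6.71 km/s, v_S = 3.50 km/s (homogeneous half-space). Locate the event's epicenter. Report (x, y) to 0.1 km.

-103.8 km east, -148.3 km north

Distance from S−P lag: d = Δt · v_P v_S / (v_P − v_S) = Δt · (6.71·3.50)/(6.71−3.50) ≈ 7.3162·Δt.
So d_Site 0 = 192.91, d_Site 1 = 80.51, d_Site 2 = 323.51 km.
Circle about each station: (x − 89.0)² + (y + 142.0)² = 192.91²; (x + 33.7)² + (y + 108.7)² = 80.51²; (x − 45.3)² + (y − 138.8)² = 323.51².
Subtracting pairs of circle equations eliminates x²+y² and gives linear equations (the radical axes):
-245.4 x + 66.6 y = 15598.79
-87.4 x + 561.6 y = -74211.92
Solving the 2×2 system: x ≈ -103.8, y ≈ -148.3 km.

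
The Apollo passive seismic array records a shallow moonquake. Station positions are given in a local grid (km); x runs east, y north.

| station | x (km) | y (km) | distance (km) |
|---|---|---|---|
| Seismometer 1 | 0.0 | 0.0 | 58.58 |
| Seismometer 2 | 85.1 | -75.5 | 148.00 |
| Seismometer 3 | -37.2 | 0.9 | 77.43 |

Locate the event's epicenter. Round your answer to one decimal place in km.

(17.2, 56.0)

Circle about each station: x² + y² = 58.58²; (x − 85.1)² + (y + 75.5)² = 148.00²; (x + 37.2)² + (y − 0.9)² = 77.43².
Subtracting pairs of circle equations eliminates x²+y² and gives linear equations (the radical axes):
170.2 x − 151.0 y = -5530.12
-74.4 x + 1.8 y = -1179.14
Solving the 2×2 system: x ≈ 17.2, y ≈ 56.0 km.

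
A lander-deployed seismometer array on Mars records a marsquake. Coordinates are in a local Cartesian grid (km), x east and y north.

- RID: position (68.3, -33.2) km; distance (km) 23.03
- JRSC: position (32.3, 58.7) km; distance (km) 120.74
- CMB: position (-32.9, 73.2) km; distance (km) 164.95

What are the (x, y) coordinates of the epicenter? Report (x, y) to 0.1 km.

Circle about each station: (x − 68.3)² + (y + 33.2)² = 23.03²; (x − 32.3)² + (y − 58.7)² = 120.74²; (x + 32.9)² + (y − 73.2)² = 164.95².
Subtracting the RID equation from the JRSC and CMB equations removes the quadratic terms:
-72.0 x + 183.8 y = -15325.92
-202.4 x + 212.8 y = -26004.60
Solving the 2×2 system: x ≈ 69.4, y ≈ -56.2 km.

(69.4, -56.2)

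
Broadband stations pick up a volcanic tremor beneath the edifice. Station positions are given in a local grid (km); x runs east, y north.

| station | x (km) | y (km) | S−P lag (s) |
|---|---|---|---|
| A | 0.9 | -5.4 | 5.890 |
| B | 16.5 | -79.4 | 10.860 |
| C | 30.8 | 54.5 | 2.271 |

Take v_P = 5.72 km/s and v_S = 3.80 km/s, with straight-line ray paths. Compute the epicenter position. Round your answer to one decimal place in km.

Distance from S−P lag: d = Δt · v_P v_S / (v_P − v_S) = Δt · (5.72·3.80)/(5.72−3.80) ≈ 11.3208·Δt.
So d_A = 66.68, d_B = 122.94, d_C = 25.71 km.
Circle about each station: (x − 0.9)² + (y + 5.4)² = 66.68²; (x − 16.5)² + (y + 79.4)² = 122.94²; (x − 30.8)² + (y − 54.5)² = 25.71².
Subtracting the A equation from the B and C equations removes the quadratic terms:
31.2 x − 148.0 y = -4121.38
59.8 x + 119.8 y = 7674.14
Solving the 2×2 system: x ≈ 51.0, y ≈ 38.6 km.
Check against A (with the unrounded x, y): √((x − 0.9)²+(y + 5.4)²) = 66.68 ≈ 66.68 km. ✓

x ≈ 51.0 km, y ≈ 38.6 km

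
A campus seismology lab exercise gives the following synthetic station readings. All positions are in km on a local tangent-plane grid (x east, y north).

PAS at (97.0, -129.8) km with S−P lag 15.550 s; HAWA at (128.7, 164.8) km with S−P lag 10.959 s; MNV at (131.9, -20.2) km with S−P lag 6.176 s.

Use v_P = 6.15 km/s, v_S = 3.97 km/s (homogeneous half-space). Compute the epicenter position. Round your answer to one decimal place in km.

Distance from S−P lag: d = Δt · v_P v_S / (v_P − v_S) = Δt · (6.15·3.97)/(6.15−3.97) ≈ 11.1998·Δt.
So d_PAS = 174.16, d_HAWA = 122.74, d_MNV = 69.17 km.
Circle about each station: (x − 97.0)² + (y + 129.8)² = 174.16²; (x − 128.7)² + (y − 164.8)² = 122.74²; (x − 131.9)² + (y + 20.2)² = 69.17².
Subtracting the PAS equation from the HAWA and MNV equations removes the quadratic terms:
63.4 x + 589.2 y = 32732.29
69.8 x + 219.2 y = 17095.83
Solving the 2×2 system: x ≈ 106.4, y ≈ 44.1 km.
Check against PAS (with the unrounded x, y): √((x − 97.0)²+(y + 129.8)²) = 174.16 ≈ 174.16 km. ✓

x ≈ 106.4 km, y ≈ 44.1 km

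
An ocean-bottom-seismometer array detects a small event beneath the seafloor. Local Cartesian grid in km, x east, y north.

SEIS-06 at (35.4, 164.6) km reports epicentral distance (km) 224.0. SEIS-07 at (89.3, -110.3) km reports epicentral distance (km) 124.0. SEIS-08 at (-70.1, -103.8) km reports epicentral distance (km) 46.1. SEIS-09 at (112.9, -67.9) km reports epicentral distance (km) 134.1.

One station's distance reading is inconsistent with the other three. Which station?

Solve using three stations at a time. Using SEIS-06, SEIS-07, SEIS-09 (subtract circle equations pairwise → linear system) gives (x, y) ≈ (-20.2, -52.3).
Distances from that point to each station vs reported:
  SEIS-06: calculated 223.9 vs reported 224.0 → residual 0.1 km
  SEIS-07: calculated 123.9 vs reported 124.0 → residual 0.1 km
  SEIS-08: calculated 71.7 vs reported 46.1 → residual 25.6 km
  SEIS-09: calculated 134.0 vs reported 134.1 → residual 0.1 km
SEIS-06, SEIS-07, SEIS-09 are mutually consistent (residuals ≈ 0); SEIS-08 is off by 25.6 km.

SEIS-08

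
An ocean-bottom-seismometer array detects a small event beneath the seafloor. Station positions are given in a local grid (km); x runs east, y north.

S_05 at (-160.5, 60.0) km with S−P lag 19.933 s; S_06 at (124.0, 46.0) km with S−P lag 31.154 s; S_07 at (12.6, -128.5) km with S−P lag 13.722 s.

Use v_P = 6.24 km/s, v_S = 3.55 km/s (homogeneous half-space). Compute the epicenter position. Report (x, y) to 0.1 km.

Distance from S−P lag: d = Δt · v_P v_S / (v_P − v_S) = Δt · (6.24·3.55)/(6.24−3.55) ≈ 8.2349·Δt.
So d_S_05 = 164.15, d_S_06 = 256.55, d_S_07 = 113.00 km.
Circle about each station: (x + 160.5)² + (y − 60.0)² = 164.15²; (x − 124.0)² + (y − 46.0)² = 256.55²; (x − 12.6)² + (y + 128.5)² = 113.00².
Subtracting pairs of circle equations eliminates x²+y² and gives linear equations (the radical axes):
569.0 x − 28.0 y = -50740.93
346.2 x − 377.0 y = 1486.98
Solving the 2×2 system: x ≈ -93.6, y ≈ -89.9 km.

x ≈ -93.6 km, y ≈ -89.9 km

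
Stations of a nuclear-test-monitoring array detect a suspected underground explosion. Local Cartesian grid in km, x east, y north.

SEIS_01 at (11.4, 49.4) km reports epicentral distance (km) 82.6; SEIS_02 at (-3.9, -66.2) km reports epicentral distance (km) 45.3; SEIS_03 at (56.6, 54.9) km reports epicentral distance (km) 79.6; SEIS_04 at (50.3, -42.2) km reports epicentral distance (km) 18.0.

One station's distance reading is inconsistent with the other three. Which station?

SEIS_02

Solve using three stations at a time. Using SEIS_01, SEIS_03, SEIS_04 (subtract circle equations pairwise → linear system) gives (x, y) ≈ (48.7, -24.3).
Distances from that point to each station vs reported:
  SEIS_01: calculated 82.6 vs reported 82.6 → residual 0.0 km
  SEIS_02: calculated 67.2 vs reported 45.3 → residual 21.9 km
  SEIS_03: calculated 79.6 vs reported 79.6 → residual 0.0 km
  SEIS_04: calculated 18.0 vs reported 18.0 → residual 0.0 km
SEIS_01, SEIS_03, SEIS_04 are mutually consistent (residuals ≈ 0); SEIS_02 is off by 21.9 km.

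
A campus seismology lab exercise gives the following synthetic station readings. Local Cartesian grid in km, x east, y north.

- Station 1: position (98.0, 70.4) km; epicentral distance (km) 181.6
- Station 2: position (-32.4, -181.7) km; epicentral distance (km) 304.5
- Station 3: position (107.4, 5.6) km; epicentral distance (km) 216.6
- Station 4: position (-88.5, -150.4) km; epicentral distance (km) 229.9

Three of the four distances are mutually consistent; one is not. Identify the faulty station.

Solve using three stations at a time. Using Station 1, Station 2, Station 3 (subtract circle equations pairwise → linear system) gives (x, y) ≈ (-76.8, 119.5).
Distances from that point to each station vs reported:
  Station 1: calculated 181.5 vs reported 181.6 → residual 0.1 km
  Station 2: calculated 304.5 vs reported 304.5 → residual 0.0 km
  Station 3: calculated 216.5 vs reported 216.6 → residual 0.1 km
  Station 4: calculated 270.2 vs reported 229.9 → residual 40.3 km
Station 1, Station 2, Station 3 are mutually consistent (residuals ≈ 0); Station 4 is off by 40.3 km.

Station 4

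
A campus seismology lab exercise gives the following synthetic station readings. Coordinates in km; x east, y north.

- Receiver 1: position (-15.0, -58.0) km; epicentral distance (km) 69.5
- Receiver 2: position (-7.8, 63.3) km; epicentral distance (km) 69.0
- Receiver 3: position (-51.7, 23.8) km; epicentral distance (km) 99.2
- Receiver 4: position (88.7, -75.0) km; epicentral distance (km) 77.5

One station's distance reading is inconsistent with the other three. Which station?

Solve using three stations at a time. Using Receiver 1, Receiver 3, Receiver 4 (subtract circle equations pairwise → linear system) gives (x, y) ≈ (39.6, -15.0).
Distances from that point to each station vs reported:
  Receiver 1: calculated 69.5 vs reported 69.5 → residual 0.0 km
  Receiver 2: calculated 91.5 vs reported 69.0 → residual 22.5 km
  Receiver 3: calculated 99.2 vs reported 99.2 → residual 0.0 km
  Receiver 4: calculated 77.5 vs reported 77.5 → residual 0.0 km
Receiver 1, Receiver 3, Receiver 4 are mutually consistent (residuals ≈ 0); Receiver 2 is off by 22.5 km.

Receiver 2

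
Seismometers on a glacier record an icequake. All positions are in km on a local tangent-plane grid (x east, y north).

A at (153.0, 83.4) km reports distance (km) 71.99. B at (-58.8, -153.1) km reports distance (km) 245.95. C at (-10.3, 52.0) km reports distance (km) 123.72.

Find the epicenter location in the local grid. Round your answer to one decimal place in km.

Circle about each station: (x − 153.0)² + (y − 83.4)² = 71.99²; (x + 58.8)² + (y + 153.1)² = 245.95²; (x + 10.3)² + (y − 52.0)² = 123.72².
Subtracting the A equation from the B and C equations removes the quadratic terms:
-423.6 x − 473.0 y = -58776.35
-326.6 x − 62.8 y = -37678.55
Solving the 2×2 system: x ≈ 110.5, y ≈ 25.3 km.

x ≈ 110.5 km, y ≈ 25.3 km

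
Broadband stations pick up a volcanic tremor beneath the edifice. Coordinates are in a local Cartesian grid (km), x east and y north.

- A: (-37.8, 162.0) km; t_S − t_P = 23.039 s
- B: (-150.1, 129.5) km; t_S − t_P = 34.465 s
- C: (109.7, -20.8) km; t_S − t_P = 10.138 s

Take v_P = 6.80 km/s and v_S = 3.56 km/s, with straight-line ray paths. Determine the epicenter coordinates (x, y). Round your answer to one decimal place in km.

x ≈ 96.0 km, y ≈ 53.7 km

Distance from S−P lag: d = Δt · v_P v_S / (v_P − v_S) = Δt · (6.80·3.56)/(6.80−3.56) ≈ 7.4716·Δt.
So d_A = 172.14, d_B = 257.51, d_C = 75.75 km.
Circle about each station: (x + 37.8)² + (y − 162.0)² = 172.14²; (x + 150.1)² + (y − 129.5)² = 257.51²; (x − 109.7)² + (y + 20.8)² = 75.75².
Subtracting the A equation from the B and C equations removes the quadratic terms:
-224.6 x − 65.0 y = -25051.80
295.0 x − 365.6 y = 8688.01
Solving the 2×2 system: x ≈ 96.0, y ≈ 53.7 km.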